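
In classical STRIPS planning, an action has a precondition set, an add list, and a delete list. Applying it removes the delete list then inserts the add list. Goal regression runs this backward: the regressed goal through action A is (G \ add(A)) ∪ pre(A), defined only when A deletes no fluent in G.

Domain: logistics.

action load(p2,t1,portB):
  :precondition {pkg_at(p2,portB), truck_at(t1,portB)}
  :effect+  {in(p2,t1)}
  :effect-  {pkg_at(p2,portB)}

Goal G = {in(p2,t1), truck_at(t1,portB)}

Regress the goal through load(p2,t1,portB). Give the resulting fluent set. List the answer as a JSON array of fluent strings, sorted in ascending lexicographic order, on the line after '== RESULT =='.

Compute (G \ add) ∪ pre:
  G ∩ del = {}  (empty — regression defined)
  G \ add = {in(p2,t1), truck_at(t1,portB)} \ {in(p2,t1)} = {truck_at(t1,portB)}
  ∪ pre   = {truck_at(t1,portB)} ∪ {pkg_at(p2,portB), truck_at(t1,portB)}
          = {pkg_at(p2,portB), truck_at(t1,portB)}

== RESULT ==
["pkg_at(p2,portB)", "truck_at(t1,portB)"]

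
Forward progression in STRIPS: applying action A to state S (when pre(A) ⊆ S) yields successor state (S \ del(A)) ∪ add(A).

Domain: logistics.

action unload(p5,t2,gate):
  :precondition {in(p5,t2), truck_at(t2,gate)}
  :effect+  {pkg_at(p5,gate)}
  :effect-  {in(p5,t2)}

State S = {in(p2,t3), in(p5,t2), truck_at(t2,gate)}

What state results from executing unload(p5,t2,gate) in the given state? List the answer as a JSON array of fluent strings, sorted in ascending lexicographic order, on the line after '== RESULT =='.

Progress:
  pre ⊆ S: {in(p5,t2), truck_at(t2,gate)} ⊆ S  — applicable
  S \ del = {in(p2,t3), truck_at(t2,gate)}
  ∪ add   = {in(p2,t3), pkg_at(p5,gate), truck_at(t2,gate)}

== RESULT ==
["in(p2,t3)", "pkg_at(p5,gate)", "truck_at(t2,gate)"]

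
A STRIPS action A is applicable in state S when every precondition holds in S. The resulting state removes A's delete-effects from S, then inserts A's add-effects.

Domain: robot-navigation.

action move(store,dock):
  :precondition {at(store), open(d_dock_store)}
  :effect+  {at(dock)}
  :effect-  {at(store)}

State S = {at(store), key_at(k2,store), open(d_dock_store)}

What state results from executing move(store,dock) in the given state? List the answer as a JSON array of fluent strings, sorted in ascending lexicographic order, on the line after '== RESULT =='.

Progress:
  pre ⊆ S: {at(store), open(d_dock_store)} ⊆ S  — applicable
  S \ del = {key_at(k2,store), open(d_dock_store)}
  ∪ add   = {at(dock), key_at(k2,store), open(d_dock_store)}

== RESULT ==
["at(dock)", "key_at(k2,store)", "open(d_dock_store)"]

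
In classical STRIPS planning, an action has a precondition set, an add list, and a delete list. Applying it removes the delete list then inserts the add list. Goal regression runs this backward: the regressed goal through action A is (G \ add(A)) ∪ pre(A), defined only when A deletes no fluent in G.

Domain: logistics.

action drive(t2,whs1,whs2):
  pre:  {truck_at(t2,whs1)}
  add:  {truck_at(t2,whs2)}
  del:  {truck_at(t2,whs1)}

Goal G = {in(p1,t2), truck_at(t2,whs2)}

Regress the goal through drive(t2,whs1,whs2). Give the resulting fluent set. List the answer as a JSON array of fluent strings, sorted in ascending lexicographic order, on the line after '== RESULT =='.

Compute (G \ add) ∪ pre:
  G ∩ del = {}  (empty — regression defined)
  G \ add = {in(p1,t2), truck_at(t2,whs2)} \ {truck_at(t2,whs2)} = {in(p1,t2)}
  ∪ pre   = {in(p1,t2)} ∪ {truck_at(t2,whs1)}
          = {in(p1,t2), truck_at(t2,whs1)}

== RESULT ==
["in(p1,t2)", "truck_at(t2,whs1)"]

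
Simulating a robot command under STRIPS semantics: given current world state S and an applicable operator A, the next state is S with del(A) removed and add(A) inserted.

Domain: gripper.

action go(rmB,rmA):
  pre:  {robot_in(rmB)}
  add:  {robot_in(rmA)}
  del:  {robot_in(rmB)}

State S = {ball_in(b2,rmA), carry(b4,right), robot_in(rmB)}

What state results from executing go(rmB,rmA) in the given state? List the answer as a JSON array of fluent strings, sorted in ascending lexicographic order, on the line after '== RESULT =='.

Progress:
  pre ⊆ S: {robot_in(rmB)} ⊆ S  — applicable
  S \ del = {ball_in(b2,rmA), carry(b4,right)}
  ∪ add   = {ball_in(b2,rmA), carry(b4,right), robot_in(rmA)}

== RESULT ==
["ball_in(b2,rmA)", "carry(b4,right)", "robot_in(rmA)"]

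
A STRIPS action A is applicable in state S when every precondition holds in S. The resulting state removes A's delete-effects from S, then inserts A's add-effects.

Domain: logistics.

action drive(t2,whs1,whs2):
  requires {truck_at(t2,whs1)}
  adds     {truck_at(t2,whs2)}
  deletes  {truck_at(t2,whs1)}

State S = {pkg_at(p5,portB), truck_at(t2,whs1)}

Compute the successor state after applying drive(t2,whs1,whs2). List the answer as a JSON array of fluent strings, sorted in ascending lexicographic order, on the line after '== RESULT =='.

Progress:
  pre ⊆ S: {truck_at(t2,whs1)} ⊆ S  — applicable
  S \ del = {pkg_at(p5,portB)}
  ∪ add   = {pkg_at(p5,portB), truck_at(t2,whs2)}

== RESULT ==
["pkg_at(p5,portB)", "truck_at(t2,whs2)"]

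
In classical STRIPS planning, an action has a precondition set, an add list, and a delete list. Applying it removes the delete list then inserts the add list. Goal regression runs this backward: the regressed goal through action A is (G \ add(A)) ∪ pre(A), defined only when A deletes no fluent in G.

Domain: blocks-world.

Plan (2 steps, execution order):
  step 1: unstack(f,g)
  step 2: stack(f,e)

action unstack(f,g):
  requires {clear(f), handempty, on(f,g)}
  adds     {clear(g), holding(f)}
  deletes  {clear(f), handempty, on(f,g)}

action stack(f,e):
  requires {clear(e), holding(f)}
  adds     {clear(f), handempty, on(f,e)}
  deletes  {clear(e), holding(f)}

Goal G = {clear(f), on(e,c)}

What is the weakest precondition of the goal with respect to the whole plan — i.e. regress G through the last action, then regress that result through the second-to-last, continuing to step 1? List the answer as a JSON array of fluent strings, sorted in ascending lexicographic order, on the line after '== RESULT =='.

Work backward from the goal:
  through step 2 (stack(f,e)): drop {clear(f)}, keep {on(e,c)}, require {clear(e), holding(f)}
    → {clear(e), holding(f), on(e,c)}
  through step 1 (unstack(f,g)): drop {holding(f)}, keep {clear(e), on(e,c)}, require {clear(f), handempty, on(f,g)}
    → {clear(e), clear(f), handempty, on(e,c), on(f,g)}

== RESULT ==
["clear(e)", "clear(f)", "handempty", "on(e,c)", "on(f,g)"]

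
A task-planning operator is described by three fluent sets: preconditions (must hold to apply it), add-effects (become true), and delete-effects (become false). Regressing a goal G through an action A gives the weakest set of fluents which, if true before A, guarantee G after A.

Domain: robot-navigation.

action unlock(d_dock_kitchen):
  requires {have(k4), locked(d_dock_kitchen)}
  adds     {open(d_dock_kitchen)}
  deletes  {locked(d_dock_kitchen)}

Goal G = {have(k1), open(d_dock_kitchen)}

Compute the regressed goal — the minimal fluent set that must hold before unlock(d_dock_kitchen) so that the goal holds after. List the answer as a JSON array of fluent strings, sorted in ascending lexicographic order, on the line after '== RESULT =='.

Compute (G \ add) ∪ pre:
  G ∩ del = {}  (empty — regression defined)
  G \ add = {have(k1), open(d_dock_kitchen)} \ {open(d_dock_kitchen)} = {have(k1)}
  ∪ pre   = {have(k1)} ∪ {have(k4), locked(d_dock_kitchen)}
          = {have(k1), have(k4), locked(d_dock_kitchen)}

== RESULT ==
["have(k1)", "have(k4)", "locked(d_dock_kitchen)"]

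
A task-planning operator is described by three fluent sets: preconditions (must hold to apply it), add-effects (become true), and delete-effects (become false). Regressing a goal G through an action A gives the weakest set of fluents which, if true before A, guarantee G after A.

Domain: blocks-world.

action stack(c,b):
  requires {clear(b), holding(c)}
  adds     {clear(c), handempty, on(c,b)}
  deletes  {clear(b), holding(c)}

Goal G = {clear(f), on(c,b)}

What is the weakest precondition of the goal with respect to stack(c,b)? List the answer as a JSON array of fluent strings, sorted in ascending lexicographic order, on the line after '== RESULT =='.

Compute (G \ add) ∪ pre:
  G ∩ del = {}  (empty — regression defined)
  G \ add = {clear(f), on(c,b)} \ {clear(c), handempty, on(c,b)} = {clear(f)}
  ∪ pre   = {clear(f)} ∪ {clear(b), holding(c)}
          = {clear(b), clear(f), holding(c)}

== RESULT ==
["clear(b)", "clear(f)", "holding(c)"]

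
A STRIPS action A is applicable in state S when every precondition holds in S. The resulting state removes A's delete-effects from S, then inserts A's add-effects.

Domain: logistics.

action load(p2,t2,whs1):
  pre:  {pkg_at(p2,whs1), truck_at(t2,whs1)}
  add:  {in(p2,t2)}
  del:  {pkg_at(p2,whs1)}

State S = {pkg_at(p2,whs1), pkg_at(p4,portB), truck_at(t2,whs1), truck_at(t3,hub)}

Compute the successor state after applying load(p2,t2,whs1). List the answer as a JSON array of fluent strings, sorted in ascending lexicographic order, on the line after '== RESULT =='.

Compute (S \ del) ∪ add:
  pre ⊆ S: {pkg_at(p2,whs1), truck_at(t2,whs1)} ⊆ S  — applicable
  S \ del = {pkg_at(p4,portB), truck_at(t2,whs1), truck_at(t3,hub)}
  ∪ add   = {in(p2,t2), pkg_at(p4,portB), truck_at(t2,whs1), truck_at(t3,hub)}

== RESULT ==
["in(p2,t2)", "pkg_at(p4,portB)", "truck_at(t2,whs1)", "truck_at(t3,hub)"]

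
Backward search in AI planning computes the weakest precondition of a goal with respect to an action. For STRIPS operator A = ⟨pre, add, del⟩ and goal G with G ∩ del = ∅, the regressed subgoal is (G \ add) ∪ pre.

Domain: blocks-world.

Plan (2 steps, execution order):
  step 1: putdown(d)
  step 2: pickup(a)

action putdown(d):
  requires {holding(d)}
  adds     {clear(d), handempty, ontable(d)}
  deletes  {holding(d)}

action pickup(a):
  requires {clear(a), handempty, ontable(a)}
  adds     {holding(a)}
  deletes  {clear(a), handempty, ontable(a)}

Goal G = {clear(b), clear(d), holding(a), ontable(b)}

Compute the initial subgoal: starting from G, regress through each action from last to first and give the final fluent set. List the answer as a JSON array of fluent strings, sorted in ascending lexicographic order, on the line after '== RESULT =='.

Work backward from the goal:
  through step 2 (pickup(a)): drop {holding(a)}, keep {clear(b), clear(d), ontable(b)}, require {clear(a), handempty, ontable(a)}
    → {clear(a), clear(b), clear(d), handempty, ontable(a), ontable(b)}
  through step 1 (putdown(d)): drop {clear(d), handempty}, keep {clear(a), clear(b), ontable(a), ontable(b)}, require {holding(d)}
    → {clear(a), clear(b), holding(d), ontable(a), ontable(b)}

== RESULT ==
["clear(a)", "clear(b)", "holding(d)", "ontable(a)", "ontable(b)"]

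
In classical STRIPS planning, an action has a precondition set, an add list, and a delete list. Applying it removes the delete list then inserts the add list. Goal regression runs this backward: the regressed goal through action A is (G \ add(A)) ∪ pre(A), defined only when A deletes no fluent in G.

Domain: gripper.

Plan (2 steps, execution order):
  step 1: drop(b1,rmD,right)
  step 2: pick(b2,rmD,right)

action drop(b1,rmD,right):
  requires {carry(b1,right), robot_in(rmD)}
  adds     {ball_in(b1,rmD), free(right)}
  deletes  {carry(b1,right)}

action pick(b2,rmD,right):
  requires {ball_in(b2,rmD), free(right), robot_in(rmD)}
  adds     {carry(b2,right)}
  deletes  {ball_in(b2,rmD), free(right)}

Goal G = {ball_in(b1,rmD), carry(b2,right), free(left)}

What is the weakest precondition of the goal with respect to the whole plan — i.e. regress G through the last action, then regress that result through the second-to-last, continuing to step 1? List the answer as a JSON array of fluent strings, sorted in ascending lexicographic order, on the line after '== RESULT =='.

Work backward from the goal:
  through step 2 (pick(b2,rmD,right)): drop {carry(b2,right)}, keep {ball_in(b1,rmD), free(left)}, require {ball_in(b2,rmD), free(right), robot_in(rmD)}
    → {ball_in(b1,rmD), ball_in(b2,rmD), free(left), free(right), robot_in(rmD)}
  through step 1 (drop(b1,rmD,right)): drop {ball_in(b1,rmD), free(right)}, keep {ball_in(b2,rmD), free(left), robot_in(rmD)}, require {carry(b1,right), robot_in(rmD)}
    → {ball_in(b2,rmD), carry(b1,right), free(left), robot_in(rmD)}

== RESULT ==
["ball_in(b2,rmD)", "carry(b1,right)", "free(left)", "robot_in(rmD)"]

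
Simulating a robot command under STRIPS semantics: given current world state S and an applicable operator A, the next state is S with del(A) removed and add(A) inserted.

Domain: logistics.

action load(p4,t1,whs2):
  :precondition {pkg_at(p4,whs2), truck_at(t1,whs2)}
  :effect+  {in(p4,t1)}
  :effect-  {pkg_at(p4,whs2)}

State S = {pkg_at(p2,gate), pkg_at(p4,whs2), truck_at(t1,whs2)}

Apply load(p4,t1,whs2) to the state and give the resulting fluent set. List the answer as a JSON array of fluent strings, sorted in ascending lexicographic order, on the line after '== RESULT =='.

Compute (S \ del) ∪ add:
  pre ⊆ S: {pkg_at(p4,whs2), truck_at(t1,whs2)} ⊆ S  — applicable
  S \ del = {pkg_at(p2,gate), truck_at(t1,whs2)}
  ∪ add   = {in(p4,t1), pkg_at(p2,gate), truck_at(t1,whs2)}

== RESULT ==
["in(p4,t1)", "pkg_at(p2,gate)", "truck_at(t1,whs2)"]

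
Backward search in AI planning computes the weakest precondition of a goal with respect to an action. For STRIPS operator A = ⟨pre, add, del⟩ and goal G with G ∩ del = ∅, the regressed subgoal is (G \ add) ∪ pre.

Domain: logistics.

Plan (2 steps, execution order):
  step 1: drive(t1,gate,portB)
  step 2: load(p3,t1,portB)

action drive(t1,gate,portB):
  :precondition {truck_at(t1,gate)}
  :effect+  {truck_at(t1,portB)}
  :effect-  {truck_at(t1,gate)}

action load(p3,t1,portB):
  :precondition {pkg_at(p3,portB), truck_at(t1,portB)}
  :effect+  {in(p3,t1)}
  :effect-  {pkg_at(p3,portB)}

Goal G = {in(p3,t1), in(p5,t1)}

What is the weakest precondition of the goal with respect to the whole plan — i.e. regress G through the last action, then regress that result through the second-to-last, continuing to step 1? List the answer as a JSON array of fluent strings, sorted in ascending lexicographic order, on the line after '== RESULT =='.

Work backward from the goal:
  through step 2 (load(p3,t1,portB)): drop {in(p3,t1)}, keep {in(p5,t1)}, require {pkg_at(p3,portB), truck_at(t1,portB)}
    → {in(p5,t1), pkg_at(p3,portB), truck_at(t1,portB)}
  through step 1 (drive(t1,gate,portB)): drop {truck_at(t1,portB)}, keep {in(p5,t1), pkg_at(p3,portB)}, require {truck_at(t1,gate)}
    → {in(p5,t1), pkg_at(p3,portB), truck_at(t1,gate)}

== RESULT ==
["in(p5,t1)", "pkg_at(p3,portB)", "truck_at(t1,gate)"]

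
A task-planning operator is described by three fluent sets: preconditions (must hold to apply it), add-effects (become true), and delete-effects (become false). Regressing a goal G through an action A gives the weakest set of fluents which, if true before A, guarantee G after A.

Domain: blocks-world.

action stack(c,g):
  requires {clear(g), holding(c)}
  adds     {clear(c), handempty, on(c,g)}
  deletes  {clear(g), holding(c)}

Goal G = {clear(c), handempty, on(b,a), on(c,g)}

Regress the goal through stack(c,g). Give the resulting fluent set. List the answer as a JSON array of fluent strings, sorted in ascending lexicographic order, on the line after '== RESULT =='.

Compute (G \ add) ∪ pre:
  G ∩ del = {}  (empty — regression defined)
  G \ add = {clear(c), handempty, on(b,a), on(c,g)} \ {clear(c), handempty, on(c,g)} = {on(b,a)}
  ∪ pre   = {on(b,a)} ∪ {clear(g), holding(c)}
          = {clear(g), holding(c), on(b,a)}

== RESULT ==
["clear(g)", "holding(c)", "on(b,a)"]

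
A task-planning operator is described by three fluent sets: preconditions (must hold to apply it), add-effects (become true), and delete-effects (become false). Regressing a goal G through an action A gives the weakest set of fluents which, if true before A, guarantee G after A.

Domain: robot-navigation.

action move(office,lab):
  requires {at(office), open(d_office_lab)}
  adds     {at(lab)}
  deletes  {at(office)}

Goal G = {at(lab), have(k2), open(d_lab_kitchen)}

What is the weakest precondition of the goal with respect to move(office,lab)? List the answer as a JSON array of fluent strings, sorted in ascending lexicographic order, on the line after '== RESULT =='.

Compute (G \ add) ∪ pre:
  G ∩ del = {}  (empty — regression defined)
  G \ add = {at(lab), have(k2), open(d_lab_kitchen)} \ {at(lab)} = {have(k2), open(d_lab_kitchen)}
  ∪ pre   = {have(k2), open(d_lab_kitchen)} ∪ {at(office), open(d_office_lab)}
          = {at(office), have(k2), open(d_lab_kitchen), open(d_office_lab)}

== RESULT ==
["at(office)", "have(k2)", "open(d_lab_kitchen)", "open(d_office_lab)"]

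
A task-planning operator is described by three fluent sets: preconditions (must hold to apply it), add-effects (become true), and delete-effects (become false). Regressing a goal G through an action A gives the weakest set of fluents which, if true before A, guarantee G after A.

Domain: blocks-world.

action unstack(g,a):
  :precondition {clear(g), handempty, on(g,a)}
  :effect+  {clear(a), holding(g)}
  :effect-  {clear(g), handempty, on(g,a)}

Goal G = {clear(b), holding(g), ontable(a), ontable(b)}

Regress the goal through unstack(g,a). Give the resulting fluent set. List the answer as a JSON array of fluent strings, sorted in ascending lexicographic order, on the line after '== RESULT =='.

Compute (G \ add) ∪ pre:
  G ∩ del = {}  (empty — regression defined)
  G \ add = {clear(b), holding(g), ontable(a), ontable(b)} \ {clear(a), holding(g)} = {clear(b), ontable(a), ontable(b)}
  ∪ pre   = {clear(b), ontable(a), ontable(b)} ∪ {clear(g), handempty, on(g,a)}
          = {clear(b), clear(g), handempty, on(g,a), ontable(a), ontable(b)}

== RESULT ==
["clear(b)", "clear(g)", "handempty", "on(g,a)", "ontable(a)", "ontable(b)"]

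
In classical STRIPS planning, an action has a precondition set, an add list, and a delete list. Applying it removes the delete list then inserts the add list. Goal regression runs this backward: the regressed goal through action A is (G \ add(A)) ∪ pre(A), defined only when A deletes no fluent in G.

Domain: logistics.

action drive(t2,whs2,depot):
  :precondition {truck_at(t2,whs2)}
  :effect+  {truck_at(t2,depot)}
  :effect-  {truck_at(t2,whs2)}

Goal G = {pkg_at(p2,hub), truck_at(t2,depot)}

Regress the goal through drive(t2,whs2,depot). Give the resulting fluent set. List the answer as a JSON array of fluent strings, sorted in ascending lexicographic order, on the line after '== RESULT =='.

Regress:
  G ∩ del = {}  (empty — regression defined)
  G \ add = {pkg_at(p2,hub), truck_at(t2,depot)} \ {truck_at(t2,depot)} = {pkg_at(p2,hub)}
  ∪ pre   = {pkg_at(p2,hub)} ∪ {truck_at(t2,whs2)}
          = {pkg_at(p2,hub), truck_at(t2,whs2)}

== RESULT ==
["pkg_at(p2,hub)", "truck_at(t2,whs2)"]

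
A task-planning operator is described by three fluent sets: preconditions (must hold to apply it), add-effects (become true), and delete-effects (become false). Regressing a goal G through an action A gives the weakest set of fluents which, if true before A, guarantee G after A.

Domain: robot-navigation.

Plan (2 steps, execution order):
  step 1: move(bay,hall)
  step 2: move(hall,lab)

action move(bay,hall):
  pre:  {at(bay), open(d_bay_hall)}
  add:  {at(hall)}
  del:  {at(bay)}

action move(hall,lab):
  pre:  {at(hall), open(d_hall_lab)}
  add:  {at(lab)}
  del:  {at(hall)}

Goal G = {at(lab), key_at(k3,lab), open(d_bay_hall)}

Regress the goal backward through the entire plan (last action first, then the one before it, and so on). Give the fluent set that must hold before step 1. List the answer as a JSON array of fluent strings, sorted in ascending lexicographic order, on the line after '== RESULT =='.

Work backward from the goal:
  through step 2 (move(hall,lab)): drop {at(lab)}, keep {key_at(k3,lab), open(d_bay_hall)}, require {at(hall), open(d_hall_lab)}
    → {at(hall), key_at(k3,lab), open(d_bay_hall), open(d_hall_lab)}
  through step 1 (move(bay,hall)): drop {at(hall)}, keep {key_at(k3,lab), open(d_bay_hall), open(d_hall_lab)}, require {at(bay), open(d_bay_hall)}
    → {at(bay), key_at(k3,lab), open(d_bay_hall), open(d_hall_lab)}

== RESULT ==
["at(bay)", "key_at(k3,lab)", "open(d_bay_hall)", "open(d_hall_lab)"]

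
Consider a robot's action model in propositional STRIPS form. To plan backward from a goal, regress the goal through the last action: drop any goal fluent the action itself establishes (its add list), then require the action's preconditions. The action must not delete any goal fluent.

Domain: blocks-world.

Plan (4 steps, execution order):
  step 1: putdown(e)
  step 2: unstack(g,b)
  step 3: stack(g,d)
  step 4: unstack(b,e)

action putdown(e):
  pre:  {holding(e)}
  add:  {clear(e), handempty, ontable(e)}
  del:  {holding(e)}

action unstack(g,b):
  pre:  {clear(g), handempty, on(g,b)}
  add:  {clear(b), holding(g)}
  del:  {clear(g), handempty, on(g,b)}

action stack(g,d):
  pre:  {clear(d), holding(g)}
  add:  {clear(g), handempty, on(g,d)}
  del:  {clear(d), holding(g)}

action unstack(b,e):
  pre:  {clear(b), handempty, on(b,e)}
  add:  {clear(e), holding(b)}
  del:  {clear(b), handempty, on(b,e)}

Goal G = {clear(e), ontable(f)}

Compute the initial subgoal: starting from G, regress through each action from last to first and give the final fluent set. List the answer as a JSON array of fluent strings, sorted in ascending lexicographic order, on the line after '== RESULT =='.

Regress step by step:
  through step 4 (unstack(b,e)): drop {clear(e)}, keep {ontable(f)}, require {clear(b), handempty, on(b,e)}
    → {clear(b), handempty, on(b,e), ontable(f)}
  through step 3 (stack(g,d)): drop {handempty}, keep {clear(b), on(b,e), ontable(f)}, require {clear(d), holding(g)}
    → {clear(b), clear(d), holding(g), on(b,e), ontable(f)}
  through step 2 (unstack(g,b)): drop {clear(b), holding(g)}, keep {clear(d), on(b,e), ontable(f)}, require {clear(g), handempty, on(g,b)}
    → {clear(d), clear(g), handempty, on(b,e), on(g,b), ontable(f)}
  through step 1 (putdown(e)): drop {handempty}, keep {clear(d), clear(g), on(b,e), on(g,b), ontable(f)}, require {holding(e)}
    → {clear(d), clear(g), holding(e), on(b,e), on(g,b), ontable(f)}

== RESULT ==
["clear(d)", "clear(g)", "holding(e)", "on(b,e)", "on(g,b)", "ontable(f)"]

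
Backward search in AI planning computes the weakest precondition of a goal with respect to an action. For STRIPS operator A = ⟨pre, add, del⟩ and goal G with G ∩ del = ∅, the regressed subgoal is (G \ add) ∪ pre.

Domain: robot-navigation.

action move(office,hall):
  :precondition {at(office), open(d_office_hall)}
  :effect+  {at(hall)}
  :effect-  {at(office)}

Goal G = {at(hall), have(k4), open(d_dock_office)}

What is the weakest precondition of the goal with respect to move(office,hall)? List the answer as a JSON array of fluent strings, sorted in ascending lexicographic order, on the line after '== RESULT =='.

Compute (G \ add) ∪ pre:
  G ∩ del = {}  (empty — regression defined)
  G \ add = {at(hall), have(k4), open(d_dock_office)} \ {at(hall)} = {have(k4), open(d_dock_office)}
  ∪ pre   = {have(k4), open(d_dock_office)} ∪ {at(office), open(d_office_hall)}
          = {at(office), have(k4), open(d_dock_office), open(d_office_hall)}

== RESULT ==
["at(office)", "have(k4)", "open(d_dock_office)", "open(d_office_hall)"]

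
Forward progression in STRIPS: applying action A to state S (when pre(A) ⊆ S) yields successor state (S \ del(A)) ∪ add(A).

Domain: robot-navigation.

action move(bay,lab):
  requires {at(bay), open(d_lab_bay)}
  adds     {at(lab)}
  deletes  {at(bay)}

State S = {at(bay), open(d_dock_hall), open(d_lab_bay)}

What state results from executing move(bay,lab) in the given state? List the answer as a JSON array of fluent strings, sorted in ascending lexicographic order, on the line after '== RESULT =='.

Compute (S \ del) ∪ add:
  pre ⊆ S: {at(bay), open(d_lab_bay)} ⊆ S  — applicable
  S \ del = {open(d_dock_hall), open(d_lab_bay)}
  ∪ add   = {at(lab), open(d_dock_hall), open(d_lab_bay)}

== RESULT ==
["at(lab)", "open(d_dock_hall)", "open(d_lab_bay)"]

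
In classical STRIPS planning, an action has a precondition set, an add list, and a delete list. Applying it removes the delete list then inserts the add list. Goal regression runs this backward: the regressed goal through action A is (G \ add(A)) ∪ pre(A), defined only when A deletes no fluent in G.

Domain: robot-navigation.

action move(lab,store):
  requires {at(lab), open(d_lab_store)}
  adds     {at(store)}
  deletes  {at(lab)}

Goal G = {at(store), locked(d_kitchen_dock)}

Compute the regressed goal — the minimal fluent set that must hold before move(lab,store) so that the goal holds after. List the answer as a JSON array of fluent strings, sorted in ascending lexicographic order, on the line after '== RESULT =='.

Compute (G \ add) ∪ pre:
  G ∩ del = {}  (empty — regression defined)
  G \ add = {at(store), locked(d_kitchen_dock)} \ {at(store)} = {locked(d_kitchen_dock)}
  ∪ pre   = {locked(d_kitchen_dock)} ∪ {at(lab), open(d_lab_store)}
          = {at(lab), locked(d_kitchen_dock), open(d_lab_store)}

== RESULT ==
["at(lab)", "locked(d_kitchen_dock)", "open(d_lab_store)"]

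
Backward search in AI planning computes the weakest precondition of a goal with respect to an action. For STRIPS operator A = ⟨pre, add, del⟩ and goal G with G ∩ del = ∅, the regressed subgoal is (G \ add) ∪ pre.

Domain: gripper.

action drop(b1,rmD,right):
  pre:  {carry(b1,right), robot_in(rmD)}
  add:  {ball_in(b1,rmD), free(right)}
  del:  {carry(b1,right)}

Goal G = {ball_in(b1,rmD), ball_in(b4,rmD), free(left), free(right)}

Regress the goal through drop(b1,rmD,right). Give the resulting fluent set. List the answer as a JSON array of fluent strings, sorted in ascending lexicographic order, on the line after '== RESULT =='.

Regress:
  G ∩ del = {}  (empty — regression defined)
  G \ add = {ball_in(b1,rmD), ball_in(b4,rmD), free(left), free(right)} \ {ball_in(b1,rmD), free(right)} = {ball_in(b4,rmD), free(left)}
  ∪ pre   = {ball_in(b4,rmD), free(left)} ∪ {carry(b1,right), robot_in(rmD)}
          = {ball_in(b4,rmD), carry(b1,right), free(left), robot_in(rmD)}

== RESULT ==
["ball_in(b4,rmD)", "carry(b1,right)", "free(left)", "robot_in(rmD)"]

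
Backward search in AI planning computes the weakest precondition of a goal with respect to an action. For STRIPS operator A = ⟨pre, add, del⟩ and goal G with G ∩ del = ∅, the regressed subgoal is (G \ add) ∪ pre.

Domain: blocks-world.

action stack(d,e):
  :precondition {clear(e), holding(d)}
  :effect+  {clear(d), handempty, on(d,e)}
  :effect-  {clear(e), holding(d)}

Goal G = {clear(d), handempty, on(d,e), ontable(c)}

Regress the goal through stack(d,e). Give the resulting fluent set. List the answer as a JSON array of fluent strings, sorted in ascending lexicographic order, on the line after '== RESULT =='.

Regress:
  G ∩ del = {}  (empty — regression defined)
  G \ add = {clear(d), handempty, on(d,e), ontable(c)} \ {clear(d), handempty, on(d,e)} = {ontable(c)}
  ∪ pre   = {ontable(c)} ∪ {clear(e), holding(d)}
          = {clear(e), holding(d), ontable(c)}

== RESULT ==
["clear(e)", "holding(d)", "ontable(c)"]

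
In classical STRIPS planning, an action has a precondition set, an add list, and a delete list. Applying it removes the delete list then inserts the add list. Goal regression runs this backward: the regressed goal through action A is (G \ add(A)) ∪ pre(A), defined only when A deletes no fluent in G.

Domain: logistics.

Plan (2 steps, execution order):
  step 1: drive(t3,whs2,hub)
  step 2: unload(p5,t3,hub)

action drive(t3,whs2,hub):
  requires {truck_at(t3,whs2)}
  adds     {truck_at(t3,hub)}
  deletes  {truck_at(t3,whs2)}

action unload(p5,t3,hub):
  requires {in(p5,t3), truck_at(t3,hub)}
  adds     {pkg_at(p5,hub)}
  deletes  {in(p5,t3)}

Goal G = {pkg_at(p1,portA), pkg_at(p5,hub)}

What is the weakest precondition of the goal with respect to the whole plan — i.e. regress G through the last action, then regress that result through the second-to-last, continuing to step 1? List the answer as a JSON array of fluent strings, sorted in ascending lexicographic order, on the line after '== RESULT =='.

Work backward from the goal:
  through step 2 (unload(p5,t3,hub)): drop {pkg_at(p5,hub)}, keep {pkg_at(p1,portA)}, require {in(p5,t3), truck_at(t3,hub)}
    → {in(p5,t3), pkg_at(p1,portA), truck_at(t3,hub)}
  through step 1 (drive(t3,whs2,hub)): drop {truck_at(t3,hub)}, keep {in(p5,t3), pkg_at(p1,portA)}, require {truck_at(t3,whs2)}
    → {in(p5,t3), pkg_at(p1,portA), truck_at(t3,whs2)}

== RESULT ==
["in(p5,t3)", "pkg_at(p1,portA)", "truck_at(t3,whs2)"]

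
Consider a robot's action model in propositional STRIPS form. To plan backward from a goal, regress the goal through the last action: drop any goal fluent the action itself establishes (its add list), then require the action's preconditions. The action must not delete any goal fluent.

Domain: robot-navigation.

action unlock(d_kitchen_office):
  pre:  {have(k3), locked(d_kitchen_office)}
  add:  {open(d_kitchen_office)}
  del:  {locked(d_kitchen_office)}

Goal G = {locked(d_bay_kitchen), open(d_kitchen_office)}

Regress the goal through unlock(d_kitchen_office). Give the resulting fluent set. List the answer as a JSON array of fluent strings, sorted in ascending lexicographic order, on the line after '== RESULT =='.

Regress:
  G ∩ del = {}  (empty — regression defined)
  G \ add = {locked(d_bay_kitchen), open(d_kitchen_office)} \ {open(d_kitchen_office)} = {locked(d_bay_kitchen)}
  ∪ pre   = {locked(d_bay_kitchen)} ∪ {have(k3), locked(d_kitchen_office)}
          = {have(k3), locked(d_bay_kitchen), locked(d_kitchen_office)}

== RESULT ==
["have(k3)", "locked(d_bay_kitchen)", "locked(d_kitchen_office)"]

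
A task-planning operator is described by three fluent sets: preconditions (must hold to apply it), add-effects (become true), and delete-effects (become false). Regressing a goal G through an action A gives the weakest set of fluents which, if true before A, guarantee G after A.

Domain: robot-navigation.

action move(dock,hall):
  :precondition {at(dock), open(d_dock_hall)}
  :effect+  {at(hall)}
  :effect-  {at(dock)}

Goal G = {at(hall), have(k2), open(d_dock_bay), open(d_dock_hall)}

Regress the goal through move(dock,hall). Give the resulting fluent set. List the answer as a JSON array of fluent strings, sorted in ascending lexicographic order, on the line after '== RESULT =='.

Compute (G \ add) ∪ pre:
  G ∩ del = {}  (empty — regression defined)
  G \ add = {at(hall), have(k2), open(d_dock_bay), open(d_dock_hall)} \ {at(hall)} = {have(k2), open(d_dock_bay), open(d_dock_hall)}
  ∪ pre   = {have(k2), open(d_dock_bay), open(d_dock_hall)} ∪ {at(dock), open(d_dock_hall)}
          = {at(dock), have(k2), open(d_dock_bay), open(d_dock_hall)}

== RESULT ==
["at(dock)", "have(k2)", "open(d_dock_bay)", "open(d_dock_hall)"]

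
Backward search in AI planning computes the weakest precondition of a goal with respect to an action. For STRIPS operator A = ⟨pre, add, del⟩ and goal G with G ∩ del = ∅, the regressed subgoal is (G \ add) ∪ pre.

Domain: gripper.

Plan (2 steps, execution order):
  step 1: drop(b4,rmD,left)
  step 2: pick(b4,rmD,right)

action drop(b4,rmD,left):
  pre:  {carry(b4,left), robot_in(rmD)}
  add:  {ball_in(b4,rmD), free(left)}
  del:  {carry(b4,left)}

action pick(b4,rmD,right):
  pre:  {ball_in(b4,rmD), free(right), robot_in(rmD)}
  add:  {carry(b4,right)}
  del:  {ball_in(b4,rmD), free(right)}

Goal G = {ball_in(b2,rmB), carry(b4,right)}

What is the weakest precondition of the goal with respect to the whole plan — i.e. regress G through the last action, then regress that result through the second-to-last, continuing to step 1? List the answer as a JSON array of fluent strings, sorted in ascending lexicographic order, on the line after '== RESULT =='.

Regress step by step:
  through step 2 (pick(b4,rmD,right)): drop {carry(b4,right)}, keep {ball_in(b2,rmB)}, require {ball_in(b4,rmD), free(right), robot_in(rmD)}
    → {ball_in(b2,rmB), ball_in(b4,rmD), free(right), robot_in(rmD)}
  through step 1 (drop(b4,rmD,left)): drop {ball_in(b4,rmD)}, keep {ball_in(b2,rmB), free(right), robot_in(rmD)}, require {carry(b4,left), robot_in(rmD)}
    → {ball_in(b2,rmB), carry(b4,left), free(right), robot_in(rmD)}

== RESULT ==
["ball_in(b2,rmB)", "carry(b4,left)", "free(right)", "robot_in(rmD)"]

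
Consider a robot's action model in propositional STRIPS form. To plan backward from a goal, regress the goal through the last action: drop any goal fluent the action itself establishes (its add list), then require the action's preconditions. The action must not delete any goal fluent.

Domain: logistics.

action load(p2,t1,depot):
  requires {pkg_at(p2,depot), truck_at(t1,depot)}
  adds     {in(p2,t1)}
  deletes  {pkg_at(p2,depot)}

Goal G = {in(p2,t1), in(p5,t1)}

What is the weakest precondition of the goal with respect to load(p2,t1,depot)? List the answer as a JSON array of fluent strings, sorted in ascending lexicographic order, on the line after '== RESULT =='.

Compute (G \ add) ∪ pre:
  G ∩ del = {}  (empty — regression defined)
  G \ add = {in(p2,t1), in(p5,t1)} \ {in(p2,t1)} = {in(p5,t1)}
  ∪ pre   = {in(p5,t1)} ∪ {pkg_at(p2,depot), truck_at(t1,depot)}
          = {in(p5,t1), pkg_at(p2,depot), truck_at(t1,depot)}

== RESULT ==
["in(p5,t1)", "pkg_at(p2,depot)", "truck_at(t1,depot)"]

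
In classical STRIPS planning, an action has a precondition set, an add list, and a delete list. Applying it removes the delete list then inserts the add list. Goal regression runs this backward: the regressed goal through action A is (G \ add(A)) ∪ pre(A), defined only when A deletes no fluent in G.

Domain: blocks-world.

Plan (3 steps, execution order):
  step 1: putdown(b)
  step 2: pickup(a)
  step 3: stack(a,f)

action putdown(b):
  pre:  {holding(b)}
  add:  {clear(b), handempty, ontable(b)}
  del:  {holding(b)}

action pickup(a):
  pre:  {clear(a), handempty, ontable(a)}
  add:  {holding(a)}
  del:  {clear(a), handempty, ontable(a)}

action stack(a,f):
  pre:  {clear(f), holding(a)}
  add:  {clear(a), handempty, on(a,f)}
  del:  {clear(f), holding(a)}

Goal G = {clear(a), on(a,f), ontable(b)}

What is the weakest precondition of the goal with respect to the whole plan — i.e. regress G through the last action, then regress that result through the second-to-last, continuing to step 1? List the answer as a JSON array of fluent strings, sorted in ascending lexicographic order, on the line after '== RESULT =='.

Regress step by step:
  through step 3 (stack(a,f)): drop {clear(a), on(a,f)}, keep {ontable(b)}, require {clear(f), holding(a)}
    → {clear(f), holding(a), ontable(b)}
  through step 2 (pickup(a)): drop {holding(a)}, keep {clear(f), ontable(b)}, require {clear(a), handempty, ontable(a)}
    → {clear(a), clear(f), handempty, ontable(a), ontable(b)}
  through step 1 (putdown(b)): drop {handempty, ontable(b)}, keep {clear(a), clear(f), ontable(a)}, require {holding(b)}
    → {clear(a), clear(f), holding(b), ontable(a)}

== RESULT ==
["clear(a)", "clear(f)", "holding(b)", "ontable(a)"]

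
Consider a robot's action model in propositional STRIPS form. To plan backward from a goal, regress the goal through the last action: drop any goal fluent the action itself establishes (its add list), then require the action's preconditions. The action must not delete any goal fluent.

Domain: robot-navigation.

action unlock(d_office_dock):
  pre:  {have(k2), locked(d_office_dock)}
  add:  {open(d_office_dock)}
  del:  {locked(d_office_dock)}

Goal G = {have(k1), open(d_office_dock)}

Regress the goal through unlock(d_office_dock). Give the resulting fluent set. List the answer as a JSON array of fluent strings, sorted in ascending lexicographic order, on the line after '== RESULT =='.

Compute (G \ add) ∪ pre:
  G ∩ del = {}  (empty — regression defined)
  G \ add = {have(k1), open(d_office_dock)} \ {open(d_office_dock)} = {have(k1)}
  ∪ pre   = {have(k1)} ∪ {have(k2), locked(d_office_dock)}
          = {have(k1), have(k2), locked(d_office_dock)}

== RESULT ==
["have(k1)", "have(k2)", "locked(d_office_dock)"]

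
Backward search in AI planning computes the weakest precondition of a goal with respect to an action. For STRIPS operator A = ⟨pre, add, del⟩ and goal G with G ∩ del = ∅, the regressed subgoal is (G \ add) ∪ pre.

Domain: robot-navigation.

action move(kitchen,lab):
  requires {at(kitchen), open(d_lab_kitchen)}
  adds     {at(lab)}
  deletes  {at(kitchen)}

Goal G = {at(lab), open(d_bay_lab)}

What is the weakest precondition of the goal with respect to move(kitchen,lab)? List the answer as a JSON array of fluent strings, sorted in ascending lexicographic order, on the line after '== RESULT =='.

Regress:
  G ∩ del = {}  (empty — regression defined)
  G \ add = {at(lab), open(d_bay_lab)} \ {at(lab)} = {open(d_bay_lab)}
  ∪ pre   = {open(d_bay_lab)} ∪ {at(kitchen), open(d_lab_kitchen)}
          = {at(kitchen), open(d_bay_lab), open(d_lab_kitchen)}

== RESULT ==
["at(kitchen)", "open(d_bay_lab)", "open(d_lab_kitchen)"]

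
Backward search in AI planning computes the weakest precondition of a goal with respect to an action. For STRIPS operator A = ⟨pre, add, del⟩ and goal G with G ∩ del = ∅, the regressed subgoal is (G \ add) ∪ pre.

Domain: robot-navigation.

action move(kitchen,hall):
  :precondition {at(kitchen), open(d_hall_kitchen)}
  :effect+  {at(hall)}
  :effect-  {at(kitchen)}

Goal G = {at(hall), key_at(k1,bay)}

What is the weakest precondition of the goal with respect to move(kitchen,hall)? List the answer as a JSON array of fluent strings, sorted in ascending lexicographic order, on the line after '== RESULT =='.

Compute (G \ add) ∪ pre:
  G ∩ del = {}  (empty — regression defined)
  G \ add = {at(hall), key_at(k1,bay)} \ {at(hall)} = {key_at(k1,bay)}
  ∪ pre   = {key_at(k1,bay)} ∪ {at(kitchen), open(d_hall_kitchen)}
          = {at(kitchen), key_at(k1,bay), open(d_hall_kitchen)}

== RESULT ==
["at(kitchen)", "key_at(k1,bay)", "open(d_hall_kitchen)"]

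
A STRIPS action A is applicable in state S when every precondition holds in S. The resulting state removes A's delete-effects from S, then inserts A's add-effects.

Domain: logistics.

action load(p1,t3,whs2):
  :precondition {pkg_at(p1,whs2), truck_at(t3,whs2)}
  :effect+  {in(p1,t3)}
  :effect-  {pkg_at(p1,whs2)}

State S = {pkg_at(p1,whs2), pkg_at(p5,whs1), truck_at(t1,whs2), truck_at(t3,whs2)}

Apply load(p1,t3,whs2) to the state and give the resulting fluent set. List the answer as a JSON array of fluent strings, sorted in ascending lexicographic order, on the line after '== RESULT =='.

Compute (S \ del) ∪ add:
  pre ⊆ S: {pkg_at(p1,whs2), truck_at(t3,whs2)} ⊆ S  — applicable
  S \ del = {pkg_at(p5,whs1), truck_at(t1,whs2), truck_at(t3,whs2)}
  ∪ add   = {in(p1,t3), pkg_at(p5,whs1), truck_at(t1,whs2), truck_at(t3,whs2)}

== RESULT ==
["in(p1,t3)", "pkg_at(p5,whs1)", "truck_at(t1,whs2)", "truck_at(t3,whs2)"]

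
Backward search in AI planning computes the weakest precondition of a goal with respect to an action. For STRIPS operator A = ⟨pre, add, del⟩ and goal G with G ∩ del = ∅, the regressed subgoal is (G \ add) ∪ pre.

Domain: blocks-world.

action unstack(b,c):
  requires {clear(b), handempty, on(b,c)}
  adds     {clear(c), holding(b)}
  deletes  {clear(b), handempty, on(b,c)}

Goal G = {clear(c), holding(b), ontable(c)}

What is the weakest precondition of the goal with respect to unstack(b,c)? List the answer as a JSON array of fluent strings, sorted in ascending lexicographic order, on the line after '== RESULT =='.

Regress:
  G ∩ del = {}  (empty — regression defined)
  G \ add = {clear(c), holding(b), ontable(c)} \ {clear(c), holding(b)} = {ontable(c)}
  ∪ pre   = {ontable(c)} ∪ {clear(b), handempty, on(b,c)}
          = {clear(b), handempty, on(b,c), ontable(c)}

== RESULT ==
["clear(b)", "handempty", "on(b,c)", "ontable(c)"]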